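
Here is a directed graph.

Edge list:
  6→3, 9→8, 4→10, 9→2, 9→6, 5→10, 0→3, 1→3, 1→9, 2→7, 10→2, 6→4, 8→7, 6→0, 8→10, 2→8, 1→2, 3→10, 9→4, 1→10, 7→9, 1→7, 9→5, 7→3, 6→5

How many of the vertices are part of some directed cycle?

A vertex is on a directed cycle iff it belongs to a strongly connected component of size ≥ 2 (or has a self-loop).
The vertices on cycles are {0, 2, 3, 4, 5, 6, 7, 8, 9, 10} — 10 in total.

10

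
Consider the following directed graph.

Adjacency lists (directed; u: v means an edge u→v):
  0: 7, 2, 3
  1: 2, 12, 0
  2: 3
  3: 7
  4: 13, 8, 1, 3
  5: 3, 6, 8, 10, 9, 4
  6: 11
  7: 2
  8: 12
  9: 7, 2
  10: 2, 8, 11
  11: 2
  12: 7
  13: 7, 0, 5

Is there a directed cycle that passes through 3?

3 is on a cycle iff 3 can reach itself via ≥1 edge.
3 → 7 → 2 → 3 — yes.

Yes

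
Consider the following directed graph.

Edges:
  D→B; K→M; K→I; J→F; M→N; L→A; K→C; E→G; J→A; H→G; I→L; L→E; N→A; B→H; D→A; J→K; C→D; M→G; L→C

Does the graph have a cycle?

DFS with white/gray/black marking, starting from J:
J gray
  A gray
  A black
  K gray
    I gray
      L gray
        L→A: A black — skip
        E gray
          G gray
          G black
        E black
        C gray
          D gray
            B gray
              H gray
                H→G: G black — skip
              H black
            B black
            D→A: A black — skip
          D black
        C black
      L black
    I black
    K→C: C black — skip
    M gray
      N gray
        N→A: A black — skip
      N black
      M→G: G black — skip
    M black
  K black
  F gray
  F black
J black
Every edge goes to a white or black vertex — no back edge, so the graph is acyclic.

No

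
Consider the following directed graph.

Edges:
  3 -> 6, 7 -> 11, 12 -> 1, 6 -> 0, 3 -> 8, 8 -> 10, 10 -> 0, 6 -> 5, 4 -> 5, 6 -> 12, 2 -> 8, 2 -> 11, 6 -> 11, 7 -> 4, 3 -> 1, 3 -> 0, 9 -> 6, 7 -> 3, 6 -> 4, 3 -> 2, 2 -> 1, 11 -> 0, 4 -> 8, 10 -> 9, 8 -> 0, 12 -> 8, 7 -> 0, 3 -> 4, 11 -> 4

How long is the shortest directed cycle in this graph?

For each vertex v, BFS finds the shortest path from v back to v.
The shortest such closed walk is 6 → 4 → 8 → 10 → 9 → 6, length 5.

5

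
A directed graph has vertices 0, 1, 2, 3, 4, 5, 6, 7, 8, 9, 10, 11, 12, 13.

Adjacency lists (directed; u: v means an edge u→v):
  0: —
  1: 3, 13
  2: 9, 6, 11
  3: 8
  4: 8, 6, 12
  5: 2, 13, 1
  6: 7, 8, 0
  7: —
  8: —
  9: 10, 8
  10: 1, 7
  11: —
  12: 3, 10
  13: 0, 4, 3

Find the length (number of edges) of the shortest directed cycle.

5

For each vertex v, BFS finds the shortest path from v back to v.
The shortest such closed walk is 13 → 4 → 12 → 10 → 1 → 13, length 5.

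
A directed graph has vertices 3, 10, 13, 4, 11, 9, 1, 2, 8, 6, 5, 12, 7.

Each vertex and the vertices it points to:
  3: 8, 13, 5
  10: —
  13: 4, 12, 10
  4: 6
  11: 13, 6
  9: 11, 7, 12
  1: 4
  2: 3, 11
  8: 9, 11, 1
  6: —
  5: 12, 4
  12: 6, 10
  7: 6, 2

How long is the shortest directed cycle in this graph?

5

For each vertex v, BFS finds the shortest path from v back to v.
The shortest such closed walk is 2 → 3 → 8 → 9 → 7 → 2, length 5.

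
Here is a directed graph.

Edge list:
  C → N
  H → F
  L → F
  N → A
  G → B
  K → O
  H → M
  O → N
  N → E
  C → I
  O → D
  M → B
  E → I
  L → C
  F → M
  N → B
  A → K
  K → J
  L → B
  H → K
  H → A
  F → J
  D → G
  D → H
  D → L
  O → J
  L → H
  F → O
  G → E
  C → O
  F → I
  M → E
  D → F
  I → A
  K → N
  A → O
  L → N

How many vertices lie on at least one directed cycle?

13

A vertex is on a directed cycle iff it belongs to a strongly connected component of size ≥ 2 (or has a self-loop).
The vertices on cycles are {A, C, D, E, F, G, H, I, K, L, M, N, O} — 13 in total.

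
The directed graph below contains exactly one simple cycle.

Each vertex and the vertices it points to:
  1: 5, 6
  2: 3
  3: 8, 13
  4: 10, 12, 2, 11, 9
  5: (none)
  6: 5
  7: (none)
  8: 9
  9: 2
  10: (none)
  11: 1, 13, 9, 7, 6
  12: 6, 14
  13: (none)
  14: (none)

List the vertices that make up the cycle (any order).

2, 3, 8, 9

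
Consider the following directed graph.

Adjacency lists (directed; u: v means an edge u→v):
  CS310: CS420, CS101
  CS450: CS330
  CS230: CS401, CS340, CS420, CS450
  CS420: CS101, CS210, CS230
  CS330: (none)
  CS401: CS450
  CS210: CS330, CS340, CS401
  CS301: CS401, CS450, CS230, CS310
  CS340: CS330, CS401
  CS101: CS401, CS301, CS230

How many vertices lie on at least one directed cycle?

A vertex is on a directed cycle iff it belongs to a strongly connected component of size ≥ 2 (or has a self-loop).
The vertices on cycles are {CS101, CS230, CS301, CS310, CS420} — 5 in total.

5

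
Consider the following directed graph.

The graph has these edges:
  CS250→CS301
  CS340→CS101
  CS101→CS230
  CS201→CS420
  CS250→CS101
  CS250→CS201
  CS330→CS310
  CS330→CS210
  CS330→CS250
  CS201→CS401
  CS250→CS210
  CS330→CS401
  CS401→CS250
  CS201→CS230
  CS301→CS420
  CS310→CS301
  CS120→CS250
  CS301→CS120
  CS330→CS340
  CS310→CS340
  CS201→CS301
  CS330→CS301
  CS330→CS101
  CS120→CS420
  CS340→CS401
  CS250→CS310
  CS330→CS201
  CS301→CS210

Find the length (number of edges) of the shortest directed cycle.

For each vertex v, BFS finds the shortest path from v back to v.
The shortest such closed walk is CS401 → CS250 → CS201 → CS401, length 3.

3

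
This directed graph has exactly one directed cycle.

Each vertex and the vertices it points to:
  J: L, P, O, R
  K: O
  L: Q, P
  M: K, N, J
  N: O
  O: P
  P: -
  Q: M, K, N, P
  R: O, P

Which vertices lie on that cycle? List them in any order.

DFS with gray/black marking from L:
L gray
  Q gray
    M gray
      K gray
        O gray
          P gray
          P black
        O black
      K black
      N gray
        N→O: O black — skip
      N black
      J gray
        J→L: L is gray → back edge
Back edge closes the cycle L → Q → M → J → L; its vertices are {J, L, M, Q}.

J, L, M, Q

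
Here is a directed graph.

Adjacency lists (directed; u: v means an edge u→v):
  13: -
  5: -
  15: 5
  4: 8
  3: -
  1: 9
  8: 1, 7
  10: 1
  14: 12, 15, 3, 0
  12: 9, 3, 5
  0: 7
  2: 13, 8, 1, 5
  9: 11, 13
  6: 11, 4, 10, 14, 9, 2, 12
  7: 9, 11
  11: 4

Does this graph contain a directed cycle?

Yes

DFS with white/gray/black marking, starting from 6:
6 gray
  11 gray
    4 gray
      8 gray
        1 gray
          9 gray
            9→11: 11 is gray → back edge
Back edge found, so a cycle exists: 11 → 4 → 8 → 1 → 9 → 11.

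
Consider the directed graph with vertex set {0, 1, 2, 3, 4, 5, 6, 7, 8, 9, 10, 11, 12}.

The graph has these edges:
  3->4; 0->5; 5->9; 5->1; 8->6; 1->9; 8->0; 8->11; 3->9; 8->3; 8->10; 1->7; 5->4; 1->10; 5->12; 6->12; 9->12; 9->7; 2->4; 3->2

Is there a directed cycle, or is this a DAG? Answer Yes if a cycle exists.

No

DFS with white/gray/black marking, starting from 5:
5 gray
  4 gray
  4 black
  1 gray
    7 gray
    7 black
    9 gray
      12 gray
      12 black
      9→7: 7 black — skip
    9 black
    10 gray
    10 black
  1 black
  5→12: 12 black — skip
  5→9: 9 black — skip
5 black
0 gray
  0→5: 5 black — skip
0 black
2 gray
  2→4: 4 black — skip
2 black
3 gray
  3→9: 9 black — skip
  3→4: 4 black — skip
  3→2: 2 black — skip
3 black
6 gray
  6→12: 12 black — skip
6 black
8 gray
  11 gray
  11 black
  8→0: 0 black — skip
  8→3: 3 black — skip
  8→6: 6 black — skip
  8→10: 10 black — skip
8 black
Every edge goes to a white or black vertex — no back edge, so the graph is acyclic.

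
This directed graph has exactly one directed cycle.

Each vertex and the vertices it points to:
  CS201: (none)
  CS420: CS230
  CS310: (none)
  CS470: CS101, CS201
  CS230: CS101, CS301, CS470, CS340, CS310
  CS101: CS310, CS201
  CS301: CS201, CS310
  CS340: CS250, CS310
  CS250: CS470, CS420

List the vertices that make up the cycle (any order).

CS230, CS250, CS340, CS420

DFS with gray/black marking from CS420:
CS420 gray
  CS230 gray
    CS101 gray
      CS310 gray
      CS310 black
      CS201 gray
      CS201 black
    CS101 black
    CS301 gray
      CS301→CS201: CS201 black — skip
      CS301→CS310: CS310 black — skip
    CS301 black
    CS470 gray
      CS470→CS101: CS101 black — skip
      CS470→CS201: CS201 black — skip
    CS470 black
    CS340 gray
      CS250 gray
        CS250→CS470: CS470 black — skip
        CS250→CS420: CS420 is gray → back edge
Back edge closes the cycle CS420 → CS230 → CS340 → CS250 → CS420; its vertices are {CS230, CS250, CS340, CS420}.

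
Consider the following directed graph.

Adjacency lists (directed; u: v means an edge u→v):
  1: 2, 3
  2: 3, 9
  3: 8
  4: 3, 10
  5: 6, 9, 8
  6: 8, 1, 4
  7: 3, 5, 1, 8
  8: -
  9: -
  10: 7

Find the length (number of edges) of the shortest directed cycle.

5

For each vertex v, BFS finds the shortest path from v back to v.
The shortest such closed walk is 7 → 5 → 6 → 4 → 10 → 7, length 5.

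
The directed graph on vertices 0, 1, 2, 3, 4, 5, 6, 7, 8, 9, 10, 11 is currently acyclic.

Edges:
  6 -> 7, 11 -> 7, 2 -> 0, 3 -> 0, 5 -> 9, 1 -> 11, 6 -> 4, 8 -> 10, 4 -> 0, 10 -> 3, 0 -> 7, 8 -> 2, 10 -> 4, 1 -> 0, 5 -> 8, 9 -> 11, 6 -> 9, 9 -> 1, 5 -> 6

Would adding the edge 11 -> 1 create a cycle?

Adding 11→1 creates a cycle iff 1 can already reach 11.
Path from 1: 1 → 11.
So 1 → … → 11 → 1 is a cycle.

Yes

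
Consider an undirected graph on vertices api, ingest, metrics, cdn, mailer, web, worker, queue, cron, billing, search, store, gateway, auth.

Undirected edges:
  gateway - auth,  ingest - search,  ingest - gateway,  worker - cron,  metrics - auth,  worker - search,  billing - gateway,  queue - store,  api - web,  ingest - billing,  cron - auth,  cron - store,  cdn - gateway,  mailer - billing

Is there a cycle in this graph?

Yes

DFS, tracking each vertex's parent; an edge to a visited non-parent vertex closes a cycle.
Start from ingest:
visit ingest (parent –)
  visit search (parent ingest)
    visit worker (parent search)
      visit cron (parent worker)
        cron–worker: parent, skip
        visit store (parent cron)
          visit queue (parent store)
            queue–store: parent, skip
          store–cron: parent, skip
        visit auth (parent cron)
          visit gateway (parent auth)
            gateway–auth: parent, skip
            visit cdn (parent gateway)
              cdn–gateway: parent, skip
            visit billing (parent gateway)
              billing–gateway: parent, skip
              billing–ingest: ingest visited and ≠ parent → cycle
Cycle: ingest – search – worker – cron – auth – gateway – billing – ingest.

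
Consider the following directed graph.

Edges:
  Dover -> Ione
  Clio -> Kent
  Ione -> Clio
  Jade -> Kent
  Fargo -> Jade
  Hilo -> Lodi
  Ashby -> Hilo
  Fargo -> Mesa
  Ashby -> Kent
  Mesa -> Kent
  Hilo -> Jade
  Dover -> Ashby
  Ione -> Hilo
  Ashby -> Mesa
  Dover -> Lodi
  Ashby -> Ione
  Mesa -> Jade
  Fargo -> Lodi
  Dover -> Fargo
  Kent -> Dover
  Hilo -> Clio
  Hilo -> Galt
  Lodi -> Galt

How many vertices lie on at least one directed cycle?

9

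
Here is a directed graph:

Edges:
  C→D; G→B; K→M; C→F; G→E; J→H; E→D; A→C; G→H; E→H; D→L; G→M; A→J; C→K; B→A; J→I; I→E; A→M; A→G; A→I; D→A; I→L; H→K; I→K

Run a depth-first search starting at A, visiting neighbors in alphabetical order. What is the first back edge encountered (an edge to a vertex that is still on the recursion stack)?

DFS from A (visiting neighbors in alphabetical order); mark gray on enter, black on exit:
A gray
  C gray
    D gray
      D→A: A is gray → back edge
First back edge: D → A.

D->A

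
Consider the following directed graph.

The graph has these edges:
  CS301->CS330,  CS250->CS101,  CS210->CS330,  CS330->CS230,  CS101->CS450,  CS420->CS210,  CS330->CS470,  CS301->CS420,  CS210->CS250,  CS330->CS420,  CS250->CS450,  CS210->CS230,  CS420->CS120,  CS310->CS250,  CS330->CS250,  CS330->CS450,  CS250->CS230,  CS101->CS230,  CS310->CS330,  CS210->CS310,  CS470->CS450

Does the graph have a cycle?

Yes

DFS with white/gray/black marking, starting from CS470:
CS470 gray
  CS450 gray
  CS450 black
CS470 black
CS420 gray
  CS210 gray
    CS330 gray
      CS330→CS470: CS470 black — skip
      CS230 gray
      CS230 black
      CS330→CS450: CS450 black — skip
      CS330→CS420: CS420 is gray → back edge
Back edge found, so a cycle exists: CS420 → CS210 → CS330 → CS420.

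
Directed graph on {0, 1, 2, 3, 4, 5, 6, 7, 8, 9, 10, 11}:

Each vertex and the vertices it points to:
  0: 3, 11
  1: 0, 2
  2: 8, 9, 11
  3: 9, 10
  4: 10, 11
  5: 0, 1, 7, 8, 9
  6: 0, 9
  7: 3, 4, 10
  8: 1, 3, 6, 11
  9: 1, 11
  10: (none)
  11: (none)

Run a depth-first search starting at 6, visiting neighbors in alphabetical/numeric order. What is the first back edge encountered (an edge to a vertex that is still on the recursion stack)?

1→0

DFS from 6 (visiting neighbors in alphabetical/numeric order); mark gray on enter, black on exit:
6 gray
  0 gray
    3 gray
      9 gray
        1 gray
          1→0: 0 is gray → back edge
First back edge: 1 → 0.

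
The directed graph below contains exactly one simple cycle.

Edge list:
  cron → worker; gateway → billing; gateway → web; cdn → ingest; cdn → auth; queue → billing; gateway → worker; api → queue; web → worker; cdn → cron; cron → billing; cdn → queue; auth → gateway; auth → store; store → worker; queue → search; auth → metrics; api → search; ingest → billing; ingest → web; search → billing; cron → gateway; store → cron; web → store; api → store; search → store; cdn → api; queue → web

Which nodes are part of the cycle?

DFS with gray/black marking from cron:
cron gray
  billing gray
  billing black
  worker gray
  worker black
  gateway gray
    gateway→worker: worker black — skip
    web gray
      store gray
        store→cron: cron is gray → back edge
Back edge closes the cycle cron → gateway → web → store → cron; its vertices are {web, cron, store, gateway}.

web, cron, store, gateway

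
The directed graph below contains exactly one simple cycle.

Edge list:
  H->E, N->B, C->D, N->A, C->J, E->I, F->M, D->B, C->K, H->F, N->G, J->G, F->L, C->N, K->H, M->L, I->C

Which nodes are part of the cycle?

C, E, H, I, K

DFS with gray/black marking from C:
C gray
  K gray
    H gray
      F gray
        L gray
        L black
        M gray
          M→L: L black — skip
        M black
      F black
      E gray
        I gray
          I→C: C is gray → back edge
Back edge closes the cycle C → K → H → E → I → C; its vertices are {C, E, H, I, K}.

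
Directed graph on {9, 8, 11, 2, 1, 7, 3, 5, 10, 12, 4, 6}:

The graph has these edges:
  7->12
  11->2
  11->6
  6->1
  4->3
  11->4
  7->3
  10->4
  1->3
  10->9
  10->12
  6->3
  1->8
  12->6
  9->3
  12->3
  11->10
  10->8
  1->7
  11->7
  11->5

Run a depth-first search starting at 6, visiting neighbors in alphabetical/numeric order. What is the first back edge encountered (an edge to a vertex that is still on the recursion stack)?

12->6

DFS from 6 (visiting neighbors in alphabetical/numeric order); mark gray on enter, black on exit:
6 gray
  1 gray
    3 gray
    3 black
    7 gray
      7→3: 3 black — skip
      12 gray
        12→3: 3 black — skip
        12→6: 6 is gray → back edge
First back edge: 12 → 6.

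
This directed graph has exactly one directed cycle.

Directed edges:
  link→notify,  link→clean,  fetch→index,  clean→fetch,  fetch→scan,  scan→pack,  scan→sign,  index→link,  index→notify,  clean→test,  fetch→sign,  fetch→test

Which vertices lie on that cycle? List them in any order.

DFS with gray/black marking from clean:
clean gray
  fetch gray
    scan gray
      pack gray
      pack black
      sign gray
      sign black
    scan black
    index gray
      link gray
        link→clean: clean is gray → back edge
Back edge closes the cycle clean → fetch → index → link → clean; its vertices are {link, clean, fetch, index}.

link, clean, fetch, index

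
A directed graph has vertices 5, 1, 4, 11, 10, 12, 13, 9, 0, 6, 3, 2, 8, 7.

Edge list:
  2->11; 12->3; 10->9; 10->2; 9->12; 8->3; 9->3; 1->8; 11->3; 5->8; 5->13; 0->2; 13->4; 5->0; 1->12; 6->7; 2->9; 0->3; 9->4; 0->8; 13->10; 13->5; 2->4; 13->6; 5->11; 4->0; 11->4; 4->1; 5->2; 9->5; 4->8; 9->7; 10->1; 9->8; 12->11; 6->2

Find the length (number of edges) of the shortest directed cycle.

2

For each vertex v, BFS finds the shortest path from v back to v.
The shortest such closed walk is 13 → 5 → 13, length 2.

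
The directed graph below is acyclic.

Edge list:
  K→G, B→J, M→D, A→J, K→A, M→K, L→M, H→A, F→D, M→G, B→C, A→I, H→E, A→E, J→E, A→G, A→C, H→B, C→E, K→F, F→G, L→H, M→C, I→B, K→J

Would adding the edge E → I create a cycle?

Adding E→I creates a cycle iff I can already reach E.
Path from I: I → B → J → E.
So I → … → E → I is a cycle.

Yes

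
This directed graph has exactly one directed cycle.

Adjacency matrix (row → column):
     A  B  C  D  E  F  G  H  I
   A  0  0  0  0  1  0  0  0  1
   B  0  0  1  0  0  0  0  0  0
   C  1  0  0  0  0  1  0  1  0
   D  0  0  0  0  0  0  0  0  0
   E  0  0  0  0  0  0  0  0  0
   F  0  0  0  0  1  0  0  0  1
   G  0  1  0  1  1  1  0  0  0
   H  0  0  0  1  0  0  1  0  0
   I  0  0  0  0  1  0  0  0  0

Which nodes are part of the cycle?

B, C, G, H

DFS with gray/black marking from C:
C gray
  H gray
    G gray
      D gray
      D black
      E gray
      E black
      F gray
        F→E: E black — skip
        I gray
          I→E: E black — skip
        I black
      F black
      B gray
        B→C: C is gray → back edge
Back edge closes the cycle C → H → G → B → C; its vertices are {B, C, G, H}.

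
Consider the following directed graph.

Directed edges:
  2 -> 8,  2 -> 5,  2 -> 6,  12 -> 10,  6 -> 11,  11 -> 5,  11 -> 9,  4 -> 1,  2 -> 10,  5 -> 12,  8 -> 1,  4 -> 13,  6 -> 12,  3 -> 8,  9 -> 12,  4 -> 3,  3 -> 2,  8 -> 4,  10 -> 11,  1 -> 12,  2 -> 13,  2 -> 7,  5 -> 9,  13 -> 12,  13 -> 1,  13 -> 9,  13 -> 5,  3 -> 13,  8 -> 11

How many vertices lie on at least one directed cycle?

9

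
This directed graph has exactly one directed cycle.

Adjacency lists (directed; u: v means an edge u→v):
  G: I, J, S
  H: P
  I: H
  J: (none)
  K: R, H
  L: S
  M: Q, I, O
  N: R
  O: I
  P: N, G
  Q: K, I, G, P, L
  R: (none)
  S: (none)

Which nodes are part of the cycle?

G, H, I, P

DFS with gray/black marking from P:
P gray
  N gray
    R gray
    R black
  N black
  G gray
    I gray
      H gray
        H→P: P is gray → back edge
Back edge closes the cycle P → G → I → H → P; its vertices are {G, H, I, P}.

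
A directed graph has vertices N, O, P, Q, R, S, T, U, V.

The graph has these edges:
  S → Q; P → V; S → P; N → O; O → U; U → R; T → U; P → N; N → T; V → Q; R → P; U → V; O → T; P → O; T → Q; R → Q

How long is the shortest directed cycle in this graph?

4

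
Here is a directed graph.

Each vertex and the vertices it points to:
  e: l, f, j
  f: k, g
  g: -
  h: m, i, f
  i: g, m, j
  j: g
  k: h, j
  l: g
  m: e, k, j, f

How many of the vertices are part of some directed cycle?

6

A vertex is on a directed cycle iff it belongs to a strongly connected component of size ≥ 2 (or has a self-loop).
The vertices on cycles are {e, f, h, i, k, m} — 6 in total.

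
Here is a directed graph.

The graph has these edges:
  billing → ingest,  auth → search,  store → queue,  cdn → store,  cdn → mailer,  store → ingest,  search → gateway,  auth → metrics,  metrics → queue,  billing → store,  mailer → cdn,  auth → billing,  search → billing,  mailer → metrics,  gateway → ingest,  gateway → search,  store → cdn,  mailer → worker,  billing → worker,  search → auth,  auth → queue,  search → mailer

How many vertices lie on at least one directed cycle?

6

A vertex is on a directed cycle iff it belongs to a strongly connected component of size ≥ 2 (or has a self-loop).
The vertices on cycles are {cdn, auth, store, mailer, search, gateway} — 6 in total.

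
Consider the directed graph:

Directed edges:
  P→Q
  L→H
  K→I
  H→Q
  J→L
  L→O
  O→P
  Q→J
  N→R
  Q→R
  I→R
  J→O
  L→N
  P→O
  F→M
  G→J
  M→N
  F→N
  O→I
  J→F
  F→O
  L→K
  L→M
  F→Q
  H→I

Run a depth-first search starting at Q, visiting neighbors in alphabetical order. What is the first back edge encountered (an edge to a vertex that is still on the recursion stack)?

DFS from Q (visiting neighbors in alphabetical order); mark gray on enter, black on exit:
Q gray
  J gray
    F gray
      M gray
        N gray
          R gray
          R black
        N black
      M black
      F→N: N black — skip
      O gray
        I gray
          I→R: R black — skip
        I black
        P gray
          P→O: O is gray → back edge
First back edge: P → O.

P->O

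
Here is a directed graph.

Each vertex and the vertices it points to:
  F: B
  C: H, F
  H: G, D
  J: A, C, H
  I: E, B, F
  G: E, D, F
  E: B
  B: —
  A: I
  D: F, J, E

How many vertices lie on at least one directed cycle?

A vertex is on a directed cycle iff it belongs to a strongly connected component of size ≥ 2 (or has a self-loop).
The vertices on cycles are {C, D, G, H, J} — 5 in total.

5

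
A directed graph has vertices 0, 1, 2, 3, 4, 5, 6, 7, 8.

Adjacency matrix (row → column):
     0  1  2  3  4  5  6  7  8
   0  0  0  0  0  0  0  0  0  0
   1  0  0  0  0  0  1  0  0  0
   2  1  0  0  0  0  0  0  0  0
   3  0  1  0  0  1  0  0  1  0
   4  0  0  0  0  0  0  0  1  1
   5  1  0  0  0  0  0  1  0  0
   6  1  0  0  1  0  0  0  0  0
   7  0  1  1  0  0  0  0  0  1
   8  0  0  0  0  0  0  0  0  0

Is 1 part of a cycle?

1 is on a cycle iff 1 can reach itself via ≥1 edge.
1 → 5 → 6 → 3 → 1 — yes.

Yes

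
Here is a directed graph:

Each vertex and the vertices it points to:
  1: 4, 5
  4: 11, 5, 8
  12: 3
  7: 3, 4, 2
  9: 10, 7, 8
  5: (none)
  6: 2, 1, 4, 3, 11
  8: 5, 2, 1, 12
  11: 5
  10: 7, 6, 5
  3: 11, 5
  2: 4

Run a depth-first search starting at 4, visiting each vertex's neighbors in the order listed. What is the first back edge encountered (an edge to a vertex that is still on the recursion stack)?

2->4

DFS from 4 (visiting each vertex's neighbors in the order listed); mark gray on enter, black on exit:
4 gray
  11 gray
    5 gray
    5 black
  11 black
  4→5: 5 black — skip
  8 gray
    8→5: 5 black — skip
    2 gray
      2→4: 4 is gray → back edge
First back edge: 2 → 4.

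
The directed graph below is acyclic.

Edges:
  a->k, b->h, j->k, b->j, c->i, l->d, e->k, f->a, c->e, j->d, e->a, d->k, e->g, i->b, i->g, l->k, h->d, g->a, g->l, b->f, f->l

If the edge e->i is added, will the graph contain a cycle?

Adding e→i creates a cycle iff i can already reach e.
Explore from i: no path reaches e. The graph stays acyclic.

No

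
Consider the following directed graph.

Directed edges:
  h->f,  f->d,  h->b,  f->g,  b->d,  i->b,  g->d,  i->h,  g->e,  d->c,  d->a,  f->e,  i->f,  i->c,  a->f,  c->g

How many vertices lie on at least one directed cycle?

5

A vertex is on a directed cycle iff it belongs to a strongly connected component of size ≥ 2 (or has a self-loop).
The vertices on cycles are {a, c, d, f, g} — 5 in total.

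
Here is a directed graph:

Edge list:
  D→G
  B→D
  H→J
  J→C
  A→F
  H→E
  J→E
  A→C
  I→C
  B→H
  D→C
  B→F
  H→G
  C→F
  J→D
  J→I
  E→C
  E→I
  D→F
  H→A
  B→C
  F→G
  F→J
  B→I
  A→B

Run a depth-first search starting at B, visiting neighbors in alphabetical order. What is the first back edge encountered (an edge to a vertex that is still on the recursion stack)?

J->C

DFS from B (visiting neighbors in alphabetical order); mark gray on enter, black on exit:
B gray
  C gray
    F gray
      G gray
      G black
      J gray
        J→C: C is gray → back edge
First back edge: J → C.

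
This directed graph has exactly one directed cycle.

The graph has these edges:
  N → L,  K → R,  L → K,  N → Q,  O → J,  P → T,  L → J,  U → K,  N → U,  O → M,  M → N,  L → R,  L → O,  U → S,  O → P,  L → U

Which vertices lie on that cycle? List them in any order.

L, M, N, O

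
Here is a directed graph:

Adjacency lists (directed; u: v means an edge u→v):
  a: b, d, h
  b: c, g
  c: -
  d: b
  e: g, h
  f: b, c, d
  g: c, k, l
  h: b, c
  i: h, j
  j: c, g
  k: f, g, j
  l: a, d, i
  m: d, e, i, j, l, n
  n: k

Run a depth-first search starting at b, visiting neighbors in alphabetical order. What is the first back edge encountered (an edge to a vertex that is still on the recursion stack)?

DFS from b (visiting neighbors in alphabetical order); mark gray on enter, black on exit:
b gray
  c gray
  c black
  g gray
    g→c: c black — skip
    k gray
      f gray
        f→b: b is gray → back edge
First back edge: f → b.

f->b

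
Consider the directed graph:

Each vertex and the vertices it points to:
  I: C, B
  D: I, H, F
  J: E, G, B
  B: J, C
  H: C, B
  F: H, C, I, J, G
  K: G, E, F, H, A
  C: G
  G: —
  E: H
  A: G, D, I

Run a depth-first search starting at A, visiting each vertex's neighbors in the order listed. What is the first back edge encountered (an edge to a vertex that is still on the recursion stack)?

H→B

DFS from A (visiting each vertex's neighbors in the order listed); mark gray on enter, black on exit:
A gray
  G gray
  G black
  D gray
    I gray
      C gray
        C→G: G black — skip
      C black
      B gray
        J gray
          E gray
            H gray
              H→C: C black — skip
              H→B: B is gray → back edge
First back edge: H → B.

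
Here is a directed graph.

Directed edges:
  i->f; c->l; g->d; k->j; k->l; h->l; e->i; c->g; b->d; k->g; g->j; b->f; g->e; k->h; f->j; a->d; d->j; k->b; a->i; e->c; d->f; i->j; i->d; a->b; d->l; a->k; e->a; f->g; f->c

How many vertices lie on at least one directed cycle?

9

A vertex is on a directed cycle iff it belongs to a strongly connected component of size ≥ 2 (or has a self-loop).
The vertices on cycles are {a, b, c, d, e, f, g, i, k} — 9 in total.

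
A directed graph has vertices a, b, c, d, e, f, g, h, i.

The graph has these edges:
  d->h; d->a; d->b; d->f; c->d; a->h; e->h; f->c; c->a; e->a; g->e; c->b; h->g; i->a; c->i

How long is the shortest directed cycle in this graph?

3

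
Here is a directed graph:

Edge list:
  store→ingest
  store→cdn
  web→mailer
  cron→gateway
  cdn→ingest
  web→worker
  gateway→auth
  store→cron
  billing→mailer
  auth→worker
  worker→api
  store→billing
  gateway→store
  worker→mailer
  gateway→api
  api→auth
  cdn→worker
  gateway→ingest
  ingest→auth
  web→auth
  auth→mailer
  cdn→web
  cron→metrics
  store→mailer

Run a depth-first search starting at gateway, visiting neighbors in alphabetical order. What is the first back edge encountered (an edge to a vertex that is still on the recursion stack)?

worker→api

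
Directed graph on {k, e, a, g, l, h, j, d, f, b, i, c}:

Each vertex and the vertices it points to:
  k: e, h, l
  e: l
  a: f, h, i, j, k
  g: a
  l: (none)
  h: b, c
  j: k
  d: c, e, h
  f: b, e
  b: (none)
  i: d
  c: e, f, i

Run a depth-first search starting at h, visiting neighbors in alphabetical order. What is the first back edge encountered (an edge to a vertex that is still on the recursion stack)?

d→c

DFS from h (visiting neighbors in alphabetical order); mark gray on enter, black on exit:
h gray
  b gray
  b black
  c gray
    e gray
      l gray
      l black
    e black
    f gray
      f→b: b black — skip
      f→e: e black — skip
    f black
    i gray
      d gray
        d→c: c is gray → back edge
First back edge: d → c.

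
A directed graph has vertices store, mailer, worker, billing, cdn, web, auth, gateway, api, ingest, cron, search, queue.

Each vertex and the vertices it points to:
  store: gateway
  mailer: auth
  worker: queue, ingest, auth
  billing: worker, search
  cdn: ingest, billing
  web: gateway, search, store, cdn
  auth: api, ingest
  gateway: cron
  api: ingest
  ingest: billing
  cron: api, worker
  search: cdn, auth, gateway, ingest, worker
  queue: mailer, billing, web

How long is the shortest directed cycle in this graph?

3

For each vertex v, BFS finds the shortest path from v back to v.
The shortest such closed walk is queue → billing → worker → queue, length 3.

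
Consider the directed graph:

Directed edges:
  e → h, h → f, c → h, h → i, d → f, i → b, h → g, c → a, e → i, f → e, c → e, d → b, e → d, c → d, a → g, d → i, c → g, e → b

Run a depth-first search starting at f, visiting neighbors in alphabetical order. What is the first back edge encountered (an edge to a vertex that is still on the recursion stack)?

DFS from f (visiting neighbors in alphabetical order); mark gray on enter, black on exit:
f gray
  e gray
    b gray
    b black
    d gray
      d→b: b black — skip
      d→f: f is gray → back edge
First back edge: d → f.

d→f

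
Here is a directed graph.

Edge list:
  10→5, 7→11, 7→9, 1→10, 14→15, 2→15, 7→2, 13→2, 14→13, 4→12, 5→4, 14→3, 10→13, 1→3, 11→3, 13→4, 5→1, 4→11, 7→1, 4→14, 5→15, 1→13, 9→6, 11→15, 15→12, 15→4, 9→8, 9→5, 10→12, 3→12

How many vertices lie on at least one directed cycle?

9

A vertex is on a directed cycle iff it belongs to a strongly connected component of size ≥ 2 (or has a self-loop).
The vertices on cycles are {1, 2, 4, 5, 10, 11, 13, 14, 15} — 9 in total.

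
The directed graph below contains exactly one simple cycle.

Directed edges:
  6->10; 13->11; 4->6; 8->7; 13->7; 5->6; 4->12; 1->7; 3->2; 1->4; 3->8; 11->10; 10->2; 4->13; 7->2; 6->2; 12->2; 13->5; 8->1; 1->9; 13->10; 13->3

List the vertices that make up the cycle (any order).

1, 3, 4, 8, 13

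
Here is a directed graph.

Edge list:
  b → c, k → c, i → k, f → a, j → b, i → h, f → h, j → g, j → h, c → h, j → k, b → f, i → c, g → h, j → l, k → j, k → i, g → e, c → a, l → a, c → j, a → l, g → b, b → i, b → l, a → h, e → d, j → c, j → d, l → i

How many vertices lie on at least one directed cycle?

9

A vertex is on a directed cycle iff it belongs to a strongly connected component of size ≥ 2 (or has a self-loop).
The vertices on cycles are {a, b, c, f, g, i, j, k, l} — 9 in total.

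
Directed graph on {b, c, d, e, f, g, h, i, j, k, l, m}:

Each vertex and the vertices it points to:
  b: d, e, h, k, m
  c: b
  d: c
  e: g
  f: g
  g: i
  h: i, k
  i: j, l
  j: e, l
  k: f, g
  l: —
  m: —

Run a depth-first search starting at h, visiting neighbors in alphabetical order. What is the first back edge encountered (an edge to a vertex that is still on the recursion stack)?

DFS from h (visiting neighbors in alphabetical order); mark gray on enter, black on exit:
h gray
  i gray
    j gray
      e gray
        g gray
          g→i: i is gray → back edge
First back edge: g → i.

g->i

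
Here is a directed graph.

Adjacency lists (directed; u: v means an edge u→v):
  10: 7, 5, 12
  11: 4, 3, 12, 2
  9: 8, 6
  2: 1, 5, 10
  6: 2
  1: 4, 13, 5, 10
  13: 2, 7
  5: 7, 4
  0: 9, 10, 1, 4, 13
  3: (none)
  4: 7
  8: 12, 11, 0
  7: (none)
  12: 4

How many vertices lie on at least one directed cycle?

6

A vertex is on a directed cycle iff it belongs to a strongly connected component of size ≥ 2 (or has a self-loop).
The vertices on cycles are {0, 1, 2, 8, 9, 13} — 6 in total.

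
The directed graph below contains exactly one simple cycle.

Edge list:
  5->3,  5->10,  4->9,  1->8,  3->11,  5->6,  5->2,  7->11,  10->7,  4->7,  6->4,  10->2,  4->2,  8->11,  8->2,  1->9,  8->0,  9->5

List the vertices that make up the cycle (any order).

DFS with gray/black marking from 9:
9 gray
  5 gray
    3 gray
      11 gray
      11 black
    3 black
    6 gray
      4 gray
        2 gray
        2 black
        4→9: 9 is gray → back edge
Back edge closes the cycle 9 → 5 → 6 → 4 → 9; its vertices are {4, 5, 6, 9}.

4, 5, 6, 9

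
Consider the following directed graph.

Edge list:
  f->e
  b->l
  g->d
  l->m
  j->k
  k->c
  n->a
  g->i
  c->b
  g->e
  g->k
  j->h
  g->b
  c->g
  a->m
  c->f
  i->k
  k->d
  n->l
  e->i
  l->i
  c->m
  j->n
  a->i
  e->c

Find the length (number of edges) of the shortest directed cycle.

For each vertex v, BFS finds the shortest path from v back to v.
The shortest such closed walk is k → c → g → k, length 3.

3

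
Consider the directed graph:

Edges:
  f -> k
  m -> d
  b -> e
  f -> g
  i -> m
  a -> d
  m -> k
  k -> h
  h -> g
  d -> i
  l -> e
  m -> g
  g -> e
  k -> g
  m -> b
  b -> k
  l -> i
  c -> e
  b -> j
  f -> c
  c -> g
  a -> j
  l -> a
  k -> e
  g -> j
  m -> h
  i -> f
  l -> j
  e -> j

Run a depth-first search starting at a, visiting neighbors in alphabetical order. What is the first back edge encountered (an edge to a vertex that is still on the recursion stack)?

m→d

DFS from a (visiting neighbors in alphabetical order); mark gray on enter, black on exit:
a gray
  d gray
    i gray
      f gray
        c gray
          e gray
            j gray
            j black
          e black
          g gray
            g→e: e black — skip
            g→j: j black — skip
          g black
        c black
        f→g: g black — skip
        k gray
          k→e: e black — skip
          k→g: g black — skip
          h gray
            h→g: g black — skip
          h black
        k black
      f black
      m gray
        b gray
          b→e: e black — skip
          b→j: j black — skip
          b→k: k black — skip
        b black
        m→d: d is gray → back edge
First back edge: m → d.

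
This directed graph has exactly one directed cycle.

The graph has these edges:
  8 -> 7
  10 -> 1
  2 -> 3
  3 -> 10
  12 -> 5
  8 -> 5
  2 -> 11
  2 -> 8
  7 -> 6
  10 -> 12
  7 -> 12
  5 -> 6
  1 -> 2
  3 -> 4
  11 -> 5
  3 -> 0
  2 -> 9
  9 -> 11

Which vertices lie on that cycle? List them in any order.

1, 2, 3, 10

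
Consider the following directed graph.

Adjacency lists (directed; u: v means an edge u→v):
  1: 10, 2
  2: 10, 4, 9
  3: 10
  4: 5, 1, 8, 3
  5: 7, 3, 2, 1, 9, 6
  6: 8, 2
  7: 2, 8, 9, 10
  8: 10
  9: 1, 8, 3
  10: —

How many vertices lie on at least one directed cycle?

7

A vertex is on a directed cycle iff it belongs to a strongly connected component of size ≥ 2 (or has a self-loop).
The vertices on cycles are {1, 2, 4, 5, 6, 7, 9} — 7 in total.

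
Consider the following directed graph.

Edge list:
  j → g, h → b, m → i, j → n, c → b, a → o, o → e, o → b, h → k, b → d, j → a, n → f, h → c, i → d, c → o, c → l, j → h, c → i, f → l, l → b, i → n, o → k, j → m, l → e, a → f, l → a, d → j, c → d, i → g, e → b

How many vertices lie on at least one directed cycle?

13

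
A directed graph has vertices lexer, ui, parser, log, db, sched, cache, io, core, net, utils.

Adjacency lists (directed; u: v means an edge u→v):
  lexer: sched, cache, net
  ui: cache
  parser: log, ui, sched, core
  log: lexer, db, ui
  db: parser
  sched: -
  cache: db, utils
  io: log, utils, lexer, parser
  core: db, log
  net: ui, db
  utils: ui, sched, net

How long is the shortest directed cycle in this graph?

3

For each vertex v, BFS finds the shortest path from v back to v.
The shortest such closed walk is utils → ui → cache → utils, length 3.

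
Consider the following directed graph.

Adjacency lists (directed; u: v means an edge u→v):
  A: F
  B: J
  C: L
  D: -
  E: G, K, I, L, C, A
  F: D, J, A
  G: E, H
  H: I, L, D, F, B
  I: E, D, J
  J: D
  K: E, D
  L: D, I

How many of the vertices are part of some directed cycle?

A vertex is on a directed cycle iff it belongs to a strongly connected component of size ≥ 2 (or has a self-loop).
The vertices on cycles are {A, C, E, F, G, H, I, K, L} — 9 in total.

9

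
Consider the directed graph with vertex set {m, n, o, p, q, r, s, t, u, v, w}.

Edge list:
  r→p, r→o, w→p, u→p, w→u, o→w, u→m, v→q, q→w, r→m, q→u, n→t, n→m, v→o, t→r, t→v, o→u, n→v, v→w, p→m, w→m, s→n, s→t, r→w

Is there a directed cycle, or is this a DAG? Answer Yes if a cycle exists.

No

DFS with white/gray/black marking, starting from m:
m gray
m black
n gray
  t gray
    v gray
      w gray
        u gray
          p gray
            p→m: m black — skip
          p black
          u→m: m black — skip
        u black
        w→p: p black — skip
        w→m: m black — skip
      w black
      q gray
        q→w: w black — skip
        q→u: u black — skip
      q black
      o gray
        o→u: u black — skip
        o→w: w black — skip
      o black
    v black
    r gray
      r→p: p black — skip
      r→m: m black — skip
      r→w: w black — skip
      r→o: o black — skip
    r black
  t black
  n→m: m black — skip
  n→v: v black — skip
n black
s gray
  s→t: t black — skip
  s→n: n black — skip
s black
Every edge goes to a white or black vertex — no back edge, so the graph is acyclic.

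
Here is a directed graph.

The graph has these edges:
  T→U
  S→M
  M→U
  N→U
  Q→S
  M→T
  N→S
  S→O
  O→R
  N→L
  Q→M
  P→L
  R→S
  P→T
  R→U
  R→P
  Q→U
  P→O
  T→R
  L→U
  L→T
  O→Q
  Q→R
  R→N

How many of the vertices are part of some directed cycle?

A vertex is on a directed cycle iff it belongs to a strongly connected component of size ≥ 2 (or has a self-loop).
The vertices on cycles are {L, M, N, O, P, Q, R, S, T} — 9 in total.

9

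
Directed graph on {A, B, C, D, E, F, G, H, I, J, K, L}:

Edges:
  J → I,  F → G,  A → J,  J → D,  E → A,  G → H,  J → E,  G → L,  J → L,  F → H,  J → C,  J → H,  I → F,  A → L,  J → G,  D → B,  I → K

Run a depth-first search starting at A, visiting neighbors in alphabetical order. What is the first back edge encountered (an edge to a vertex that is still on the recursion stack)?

E->A

DFS from A (visiting neighbors in alphabetical order); mark gray on enter, black on exit:
A gray
  J gray
    C gray
    C black
    D gray
      B gray
      B black
    D black
    E gray
      E→A: A is gray → back edge
First back edge: E → A.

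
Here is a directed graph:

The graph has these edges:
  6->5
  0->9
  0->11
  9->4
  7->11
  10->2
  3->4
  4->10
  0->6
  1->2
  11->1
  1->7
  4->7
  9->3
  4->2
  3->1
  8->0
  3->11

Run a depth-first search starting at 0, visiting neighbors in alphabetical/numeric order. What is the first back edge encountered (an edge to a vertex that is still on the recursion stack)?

DFS from 0 (visiting neighbors in alphabetical/numeric order); mark gray on enter, black on exit:
0 gray
  6 gray
    5 gray
    5 black
  6 black
  9 gray
    3 gray
      1 gray
        2 gray
        2 black
        7 gray
          11 gray
            11→1: 1 is gray → back edge
First back edge: 11 → 1.

11→1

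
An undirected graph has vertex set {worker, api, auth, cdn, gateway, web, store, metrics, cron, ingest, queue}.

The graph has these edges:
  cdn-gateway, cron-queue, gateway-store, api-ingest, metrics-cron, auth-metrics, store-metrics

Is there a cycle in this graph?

No

DFS, tracking each vertex's parent; an edge to a visited non-parent vertex closes a cycle.
Start from web:
visit web (parent –)
visit worker (parent –)
visit api (parent –)
  visit ingest (parent api)
    ingest–api: parent, skip
visit auth (parent –)
  visit metrics (parent auth)
    visit store (parent metrics)
      visit gateway (parent store)
        visit cdn (parent gateway)
          cdn–gateway: parent, skip
        gateway–store: parent, skip
      store–metrics: parent, skip
    visit cron (parent metrics)
      cron–metrics: parent, skip
      visit queue (parent cron)
        queue–cron: parent, skip
    metrics–auth: parent, skip
No non-parent visited neighbor found — the graph is a forest.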